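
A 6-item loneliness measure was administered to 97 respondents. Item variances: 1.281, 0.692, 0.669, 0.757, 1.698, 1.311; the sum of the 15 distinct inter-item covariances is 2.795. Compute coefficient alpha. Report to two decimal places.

sum of item variances = 1.281 + 0.692 + 0.669 + 0.757 + 1.698 + 1.311 = 6.408
Sum of distinct covariances = 2.795
total variance = sum of item variances + 2·Σcov = 6.408 + 2 × 2.795 = 11.998
α = (6/5)·(1 − 6.408/11.998) = 0.56

α = 0.56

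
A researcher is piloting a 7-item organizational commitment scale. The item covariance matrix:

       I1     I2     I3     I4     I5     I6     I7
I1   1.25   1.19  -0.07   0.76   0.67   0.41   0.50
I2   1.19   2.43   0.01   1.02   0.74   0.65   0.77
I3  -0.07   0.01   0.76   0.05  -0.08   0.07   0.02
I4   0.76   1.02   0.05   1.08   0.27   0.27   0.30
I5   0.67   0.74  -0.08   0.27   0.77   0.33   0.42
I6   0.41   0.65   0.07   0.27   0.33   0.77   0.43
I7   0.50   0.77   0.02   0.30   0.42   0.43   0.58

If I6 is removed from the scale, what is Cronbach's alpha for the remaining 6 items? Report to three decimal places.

Remaining items: I1, I2, I3, I4, I5, I7 (k = 6).
ΣVar(i) = 1.25 + 2.43 + 0.76 + 1.08 + 0.77 + 0.58 = 6.87
σ²_T = 6.87 + 2 × 6.57 = 20.01
α (item deleted) = (6/5)·(1 − 6.87/20.01) = 0.788

α = 0.788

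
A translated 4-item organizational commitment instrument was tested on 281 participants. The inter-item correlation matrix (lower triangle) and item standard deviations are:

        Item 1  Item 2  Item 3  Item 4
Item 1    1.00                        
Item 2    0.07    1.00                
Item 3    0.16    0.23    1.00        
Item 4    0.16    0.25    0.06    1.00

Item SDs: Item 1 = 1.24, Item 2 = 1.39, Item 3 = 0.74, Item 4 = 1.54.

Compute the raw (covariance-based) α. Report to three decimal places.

α = 0.409

Σσ²ᵢ = 1.24² + 1.39² + 0.74² + 1.54² = 6.3889
Covariances σ_ij = r_ij · s_i · s_j:
  σ(Item 1,Item 2) = 0.07 × 1.24 × 1.39 = 0.1207
  σ(Item 1,Item 3) = 0.16 × 1.24 × 0.74 = 0.1468
  σ(Item 1,Item 4) = 0.16 × 1.24 × 1.54 = 0.3055
  σ(Item 2,Item 3) = 0.23 × 1.39 × 0.74 = 0.2366
  σ(Item 2,Item 4) = 0.25 × 1.39 × 1.54 = 0.5352
  σ(Item 3,Item 4) = 0.06 × 0.74 × 1.54 = 0.0684
σ²_T = Σσ²ᵢ + 2·Σσ_ij = 6.3889 + 2 × 1.4132 = 9.2153
α = (4/3)·(1 − 6.3889/9.2153) = 0.409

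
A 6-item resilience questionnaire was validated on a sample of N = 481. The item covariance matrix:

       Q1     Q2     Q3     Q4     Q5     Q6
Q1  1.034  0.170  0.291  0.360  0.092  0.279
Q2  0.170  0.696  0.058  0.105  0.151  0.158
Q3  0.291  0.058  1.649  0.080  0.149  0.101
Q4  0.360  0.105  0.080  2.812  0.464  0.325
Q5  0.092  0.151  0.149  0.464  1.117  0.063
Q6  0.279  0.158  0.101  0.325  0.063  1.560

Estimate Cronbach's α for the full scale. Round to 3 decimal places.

Cronbach's α = 0.469

ΣVar(i) = 1.034 + 0.696 + 1.649 + 2.812 + 1.117 + 1.560 = 8.868
Sum of the distinct covariances = 2.846
total variance = 8.868 + 2 × 2.846 = 14.560
α = (k/(k−1))·(1 − ΣVar(i)/total variance) = (6/5)·(1 − 8.868/14.560) = 0.469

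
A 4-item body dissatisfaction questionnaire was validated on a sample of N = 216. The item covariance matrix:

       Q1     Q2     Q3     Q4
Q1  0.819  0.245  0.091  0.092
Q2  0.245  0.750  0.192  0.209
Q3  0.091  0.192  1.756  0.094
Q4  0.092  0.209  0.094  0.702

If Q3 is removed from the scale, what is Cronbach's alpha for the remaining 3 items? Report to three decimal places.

Remaining items: Q1, Q2, Q4 (k = 3).
Σσ²ᵢ = 0.819 + 0.750 + 0.702 = 2.271
Var(T) = 2.271 + 2 × 0.546 = 3.363
α (item deleted) = (3/2)·(1 − 2.271/3.363) = 0.487

Cronbach's alpha = 0.487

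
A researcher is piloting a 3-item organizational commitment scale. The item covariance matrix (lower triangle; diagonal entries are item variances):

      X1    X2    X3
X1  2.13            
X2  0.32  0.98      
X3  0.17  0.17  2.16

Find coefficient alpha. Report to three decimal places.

sum of item variances = 2.13 + 0.98 + 2.16 = 5.27
Sum of off-diagonal covariances = 0.66
σ²_total = 5.27 + 2 × 0.66 = 6.59
α = (k/(k−1))·(1 − sum of item variances/σ²_total) = (3/2)·(1 − 5.27/6.59) = 0.300

coefficient alpha = 0.300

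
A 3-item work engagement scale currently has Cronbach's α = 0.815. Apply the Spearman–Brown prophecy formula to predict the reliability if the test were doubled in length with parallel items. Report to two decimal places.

Length factor m = 2
α' = m·α / (1 + (m−1)·α)
   = 2 × 0.815 / (1 + (2 − 1) × 0.815)
   = 1.6300 / 1.8150 = 0.90

predicted reliability = 0.90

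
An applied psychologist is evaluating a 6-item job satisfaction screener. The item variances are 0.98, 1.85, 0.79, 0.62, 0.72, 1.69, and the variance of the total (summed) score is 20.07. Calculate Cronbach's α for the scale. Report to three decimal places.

Σσ²ᵢ = 0.98 + 1.85 + 0.79 + 0.62 + 0.72 + 1.69 = 6.65
α = (k/(k−1))·(1 − Σσ²ᵢ/σ²_total) = (6/5)·(1 − 6.65/20.07) = 0.802

Cronbach's α = 0.802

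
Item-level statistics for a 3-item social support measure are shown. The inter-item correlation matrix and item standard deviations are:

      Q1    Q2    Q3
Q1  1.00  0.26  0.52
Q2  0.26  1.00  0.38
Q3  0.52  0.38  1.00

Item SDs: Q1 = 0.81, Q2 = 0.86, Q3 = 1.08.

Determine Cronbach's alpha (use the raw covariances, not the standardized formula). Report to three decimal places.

Cronbach's alpha = 0.653

Σσ²ᵢ = 0.81² + 0.86² + 1.08² = 2.5621
Covariances σ_ij = r_ij · s_i · s_j:
  σ(Q1,Q2) = 0.26 × 0.81 × 0.86 = 0.1811
  σ(Q1,Q3) = 0.52 × 0.81 × 1.08 = 0.4549
  σ(Q2,Q3) = 0.38 × 0.86 × 1.08 = 0.3529
σ²_T = Σσ²ᵢ + 2·Σσ_ij = 2.5621 + 2 × 0.9889 = 4.5399
α = (3/2)·(1 − 2.5621/4.5399) = 0.653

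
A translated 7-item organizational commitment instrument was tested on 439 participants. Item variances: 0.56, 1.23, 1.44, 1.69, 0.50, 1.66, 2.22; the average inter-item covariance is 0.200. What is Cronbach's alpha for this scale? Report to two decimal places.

Σσ²ᵢ = 0.56 + 1.23 + 1.44 + 1.69 + 0.50 + 1.66 + 2.22 = 9.30
Sum of the 21 distinct covariances = 21 × 0.200 = 4.200
Var(T) = Σσ²ᵢ + 2·Σcov = 9.30 + 2 × 4.200 = 17.700
α = (7/6)·(1 − 9.30/17.700) = 0.55

α = 0.55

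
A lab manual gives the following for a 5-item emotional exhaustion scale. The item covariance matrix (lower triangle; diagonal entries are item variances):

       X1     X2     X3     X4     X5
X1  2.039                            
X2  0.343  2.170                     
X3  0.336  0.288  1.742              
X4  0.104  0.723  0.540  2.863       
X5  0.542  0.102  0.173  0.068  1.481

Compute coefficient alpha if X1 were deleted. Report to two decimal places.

coefficient alpha = 0.42

Remaining items: X2, X3, X4, X5 (k = 4).
sum of item variances = 2.170 + 1.742 + 2.863 + 1.481 = 8.256
total variance = 8.256 + 2 × 1.894 = 12.044
α (item deleted) = (4/3)·(1 − 8.256/12.044) = 0.42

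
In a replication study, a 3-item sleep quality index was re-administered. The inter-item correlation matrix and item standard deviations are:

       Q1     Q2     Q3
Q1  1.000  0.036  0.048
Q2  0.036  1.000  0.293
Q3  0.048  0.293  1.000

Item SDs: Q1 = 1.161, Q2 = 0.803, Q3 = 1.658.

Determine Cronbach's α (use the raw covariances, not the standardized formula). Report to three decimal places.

Σσ²ᵢ = 1.161² + 0.803² + 1.658² = 4.7417
Covariances σ_ij = r_ij · s_i · s_j:
  σ(Q1,Q2) = 0.036 × 1.161 × 0.803 = 0.0336
  σ(Q1,Q3) = 0.048 × 1.161 × 1.658 = 0.0924
  σ(Q2,Q3) = 0.293 × 0.803 × 1.658 = 0.3901
σ²_T = Σσ²ᵢ + 2·Σσ_ij = 4.7417 + 2 × 0.5161 = 5.7739
α = (3/2)·(1 − 4.7417/5.7739) = 0.268

α = 0.268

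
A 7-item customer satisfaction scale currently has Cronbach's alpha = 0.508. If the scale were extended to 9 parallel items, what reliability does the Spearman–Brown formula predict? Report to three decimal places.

Length factor m = 9/7 = 1.2857
α' = m·α / (1 + (m−1)·α)
   = 9/7 × 0.508 / (1 + (9/7 − 1) × 0.508)
   = 0.6531 / 1.1451 = 0.570

predicted reliability = 0.570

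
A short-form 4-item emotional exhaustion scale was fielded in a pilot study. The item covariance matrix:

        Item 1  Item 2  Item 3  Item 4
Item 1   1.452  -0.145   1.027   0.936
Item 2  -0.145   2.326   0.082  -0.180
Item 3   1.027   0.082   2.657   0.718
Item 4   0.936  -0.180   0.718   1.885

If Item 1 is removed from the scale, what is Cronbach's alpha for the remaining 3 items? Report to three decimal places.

Cronbach's alpha = 0.229

Remaining items: Item 2, Item 3, Item 4 (k = 3).
Σσᵢ² = 2.326 + 2.657 + 1.885 = 6.868
σ²_T = 6.868 + 2 × 0.620 = 8.108
α (item deleted) = (3/2)·(1 − 6.868/8.108) = 0.229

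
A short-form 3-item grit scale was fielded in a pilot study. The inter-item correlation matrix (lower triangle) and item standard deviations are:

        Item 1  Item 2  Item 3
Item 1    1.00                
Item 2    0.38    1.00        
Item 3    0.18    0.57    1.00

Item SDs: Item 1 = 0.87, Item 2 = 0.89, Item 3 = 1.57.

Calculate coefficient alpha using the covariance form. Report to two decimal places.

coefficient alpha = 0.60

Σσ²ᵢ = 0.87² + 0.89² + 1.57² = 4.0139
Covariances σ_ij = r_ij · s_i · s_j:
  σ(Item 1,Item 2) = 0.38 × 0.87 × 0.89 = 0.2942
  σ(Item 1,Item 3) = 0.18 × 0.87 × 1.57 = 0.2459
  σ(Item 2,Item 3) = 0.57 × 0.89 × 1.57 = 0.7965
σ²_T = Σσ²ᵢ + 2·Σσ_ij = 4.0139 + 2 × 1.3366 = 6.6871
α = (3/2)·(1 − 4.0139/6.6871) = 0.60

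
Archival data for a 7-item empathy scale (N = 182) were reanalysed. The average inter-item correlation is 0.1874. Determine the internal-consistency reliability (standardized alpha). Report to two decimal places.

Standardized α = k·r̄ / (1 + (k−1)·r̄) = 7 × 0.1874 / (1 + 6 × 0.1874)
  = 1.3118 / 2.1244 = 0.62

α = 0.62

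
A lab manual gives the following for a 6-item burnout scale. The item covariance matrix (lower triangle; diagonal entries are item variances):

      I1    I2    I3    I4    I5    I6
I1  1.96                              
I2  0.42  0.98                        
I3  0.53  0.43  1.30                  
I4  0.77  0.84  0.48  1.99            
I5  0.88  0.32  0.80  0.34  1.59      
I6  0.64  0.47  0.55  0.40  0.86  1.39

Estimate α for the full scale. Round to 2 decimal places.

sum of item variances = 1.96 + 0.98 + 1.30 + 1.99 + 1.59 + 1.39 = 9.21
Σ_{i<j} σ_ij = 8.73
Var(T) = 9.21 + 2 × 8.73 = 26.67
α = (k/(k−1))·(1 − sum of item variances/Var(T)) = (6/5)·(1 − 9.21/26.67) = 0.79

α = 0.79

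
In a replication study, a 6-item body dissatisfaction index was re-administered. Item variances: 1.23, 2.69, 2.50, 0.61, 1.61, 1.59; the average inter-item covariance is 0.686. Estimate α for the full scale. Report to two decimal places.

α = 0.80

Σσ²ᵢ = 1.23 + 2.69 + 2.50 + 0.61 + 1.61 + 1.59 = 10.23
Sum of the 15 distinct covariances = 15 × 0.686 = 10.290
σ²_T = Σσ²ᵢ + 2·Σcov = 10.23 + 2 × 10.290 = 30.810
α = (6/5)·(1 − 10.23/30.810) = 0.80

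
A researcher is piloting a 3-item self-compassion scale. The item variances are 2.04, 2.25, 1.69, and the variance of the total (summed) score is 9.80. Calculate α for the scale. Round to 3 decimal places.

α = 0.585

Σσᵢ² = 2.04 + 2.25 + 1.69 = 5.98
α = (k/(k−1))·(1 − Σσᵢ²/σ²_total) = (3/2)·(1 − 5.98/9.80) = 0.585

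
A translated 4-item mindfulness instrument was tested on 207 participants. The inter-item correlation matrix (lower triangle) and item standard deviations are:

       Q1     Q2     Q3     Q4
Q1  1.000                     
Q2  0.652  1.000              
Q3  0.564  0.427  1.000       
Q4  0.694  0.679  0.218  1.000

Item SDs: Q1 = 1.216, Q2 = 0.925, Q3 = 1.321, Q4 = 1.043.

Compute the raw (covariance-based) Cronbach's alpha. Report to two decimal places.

Cronbach's alpha = 0.81

Σσ²ᵢ = 1.216² + 0.925² + 1.321² + 1.043² = 5.1672
Covariances σ_ij = r_ij · s_i · s_j:
  σ(Q1,Q2) = 0.652 × 1.216 × 0.925 = 0.7334
  σ(Q1,Q3) = 0.564 × 1.216 × 1.321 = 0.9060
  σ(Q1,Q4) = 0.694 × 1.216 × 1.043 = 0.8802
  σ(Q2,Q3) = 0.427 × 0.925 × 1.321 = 0.5218
  σ(Q2,Q4) = 0.679 × 0.925 × 1.043 = 0.6551
  σ(Q3,Q4) = 0.218 × 1.321 × 1.043 = 0.3004
σ²_T = Σσ²ᵢ + 2·Σσ_ij = 5.1672 + 2 × 3.9969 = 13.1610
α = (4/3)·(1 − 5.1672/13.1610) = 0.81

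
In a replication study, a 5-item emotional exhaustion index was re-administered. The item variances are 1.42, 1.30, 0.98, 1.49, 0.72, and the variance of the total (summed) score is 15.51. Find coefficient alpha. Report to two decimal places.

Σσ²ᵢ = 1.42 + 1.30 + 0.98 + 1.49 + 0.72 = 5.91
α = (k/(k−1))·(1 − Σσ²ᵢ/Var(T)) = (5/4)·(1 − 5.91/15.51) = 0.77

α = 0.77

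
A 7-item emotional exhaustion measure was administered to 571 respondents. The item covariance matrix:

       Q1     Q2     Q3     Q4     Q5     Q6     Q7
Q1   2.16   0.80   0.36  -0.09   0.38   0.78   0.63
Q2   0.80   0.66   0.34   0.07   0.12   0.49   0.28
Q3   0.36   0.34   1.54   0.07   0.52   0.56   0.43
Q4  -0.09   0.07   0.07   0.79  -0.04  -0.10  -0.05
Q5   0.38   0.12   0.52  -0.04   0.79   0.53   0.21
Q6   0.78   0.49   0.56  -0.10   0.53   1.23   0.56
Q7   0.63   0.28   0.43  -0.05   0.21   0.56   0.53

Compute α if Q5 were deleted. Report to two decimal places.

Remaining items: Q1, Q2, Q3, Q4, Q6, Q7 (k = 6).
Σσᵢ² = 2.16 + 0.66 + 1.54 + 0.79 + 1.23 + 0.53 = 6.91
σ²_T = 6.91 + 2 × 5.13 = 17.17
α (item deleted) = (6/5)·(1 − 6.91/17.17) = 0.72

α = 0.72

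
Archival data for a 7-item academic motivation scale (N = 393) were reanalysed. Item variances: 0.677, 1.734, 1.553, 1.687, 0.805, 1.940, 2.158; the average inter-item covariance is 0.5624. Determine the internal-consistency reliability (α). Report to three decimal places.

Σσᵢ² = 0.677 + 1.734 + 1.553 + 1.687 + 0.805 + 1.940 + 2.158 = 10.554
Sum of the 21 distinct covariances = 21 × 0.5624 = 11.8104
total variance = Σσᵢ² + 2·Σcov = 10.554 + 2 × 11.8104 = 34.1748
α = (7/6)·(1 − 10.554/34.1748) = 0.806

α = 0.806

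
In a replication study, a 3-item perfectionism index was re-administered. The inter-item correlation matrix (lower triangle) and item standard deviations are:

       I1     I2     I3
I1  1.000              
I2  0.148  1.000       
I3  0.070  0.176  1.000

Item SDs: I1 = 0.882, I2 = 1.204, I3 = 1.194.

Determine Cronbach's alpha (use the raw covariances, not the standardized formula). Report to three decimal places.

Cronbach's alpha = 0.314

Σσ²ᵢ = 0.882² + 1.204² + 1.194² = 3.6532
Covariances σ_ij = r_ij · s_i · s_j:
  σ(I1,I2) = 0.148 × 0.882 × 1.204 = 0.1572
  σ(I1,I3) = 0.070 × 0.882 × 1.194 = 0.0737
  σ(I2,I3) = 0.176 × 1.204 × 1.194 = 0.2530
σ²_T = Σσ²ᵢ + 2·Σσ_ij = 3.6532 + 2 × 0.4839 = 4.6210
α = (3/2)·(1 − 3.6532/4.6210) = 0.314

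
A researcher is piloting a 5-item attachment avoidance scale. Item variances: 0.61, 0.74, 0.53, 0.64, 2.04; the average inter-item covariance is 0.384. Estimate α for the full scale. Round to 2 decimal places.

Σσ²ᵢ = 0.61 + 0.74 + 0.53 + 0.64 + 2.04 = 4.56
Sum of the 10 distinct covariances = 10 × 0.384 = 3.840
Var(T) = Σσ²ᵢ + 2·Σcov = 4.56 + 2 × 3.840 = 12.240
α = (5/4)·(1 − 4.56/12.240) = 0.78

α = 0.78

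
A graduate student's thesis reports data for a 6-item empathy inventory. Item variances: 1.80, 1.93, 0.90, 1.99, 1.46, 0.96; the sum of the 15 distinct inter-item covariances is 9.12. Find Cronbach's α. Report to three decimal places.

Σσᵢ² = 1.80 + 1.93 + 0.90 + 1.99 + 1.46 + 0.96 = 9.04
Sum of distinct covariances = 9.12
σ²_total = Σσᵢ² + 2·Σcov = 9.04 + 2 × 9.12 = 27.28
α = (6/5)·(1 − 9.04/27.28) = 0.802

Cronbach's α = 0.802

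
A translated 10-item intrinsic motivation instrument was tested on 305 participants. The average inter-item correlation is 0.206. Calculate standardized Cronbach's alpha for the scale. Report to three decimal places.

Standardized α = k·r̄ / (1 + (k−1)·r̄) = 10 × 0.206 / (1 + 9 × 0.206)
  = 2.0600 / 2.8540 = 0.722

standardized Cronbach's alpha = 0.722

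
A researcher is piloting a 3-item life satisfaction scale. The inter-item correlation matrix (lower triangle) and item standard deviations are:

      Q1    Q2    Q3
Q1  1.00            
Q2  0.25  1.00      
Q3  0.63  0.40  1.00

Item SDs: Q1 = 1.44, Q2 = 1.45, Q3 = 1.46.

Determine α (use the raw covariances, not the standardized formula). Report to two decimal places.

Σσ²ᵢ = 1.44² + 1.45² + 1.46² = 6.3077
Covariances σ_ij = r_ij · s_i · s_j:
  σ(Q1,Q2) = 0.25 × 1.44 × 1.45 = 0.5220
  σ(Q1,Q3) = 0.63 × 1.44 × 1.46 = 1.3245
  σ(Q2,Q3) = 0.40 × 1.45 × 1.46 = 0.8468
σ²_T = Σσ²ᵢ + 2·Σσ_ij = 6.3077 + 2 × 2.6933 = 11.6943
α = (3/2)·(1 − 6.3077/11.6943) = 0.69

α = 0.69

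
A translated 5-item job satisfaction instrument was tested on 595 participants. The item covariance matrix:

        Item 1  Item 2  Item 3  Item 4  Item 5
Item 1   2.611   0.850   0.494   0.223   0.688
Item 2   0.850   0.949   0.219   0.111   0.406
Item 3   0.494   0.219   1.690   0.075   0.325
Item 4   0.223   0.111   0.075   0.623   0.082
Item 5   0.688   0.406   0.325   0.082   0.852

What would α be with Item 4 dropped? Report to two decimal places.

Remaining items: Item 1, Item 2, Item 3, Item 5 (k = 4).
sum of item variances = 2.611 + 0.949 + 1.690 + 0.852 = 6.102
total variance = 6.102 + 2 × 2.982 = 12.066
α (item deleted) = (4/3)·(1 − 6.102/12.066) = 0.66

α = 0.66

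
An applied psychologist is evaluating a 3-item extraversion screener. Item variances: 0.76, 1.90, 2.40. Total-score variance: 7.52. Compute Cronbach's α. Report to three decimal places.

ΣVar(i) = 0.76 + 1.90 + 2.40 = 5.06
α = (k/(k−1))·(1 − ΣVar(i)/total variance) = (3/2)·(1 − 5.06/7.52) = 0.491

Cronbach's α = 0.491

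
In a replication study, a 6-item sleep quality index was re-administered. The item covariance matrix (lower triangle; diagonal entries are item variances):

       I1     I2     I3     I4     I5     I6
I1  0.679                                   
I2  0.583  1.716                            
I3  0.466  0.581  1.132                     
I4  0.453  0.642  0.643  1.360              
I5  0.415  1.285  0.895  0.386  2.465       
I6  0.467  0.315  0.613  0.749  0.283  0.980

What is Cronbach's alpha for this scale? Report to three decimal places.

Σσ²ᵢ = 0.679 + 1.716 + 1.132 + 1.360 + 2.465 + 0.980 = 8.332
Σ_{i<j} σ_ij = 8.776
Var(T) = 8.332 + 2 × 8.776 = 25.884
α = (k/(k−1))·(1 − Σσ²ᵢ/Var(T)) = (6/5)·(1 − 8.332/25.884) = 0.814

Cronbach's alpha = 0.814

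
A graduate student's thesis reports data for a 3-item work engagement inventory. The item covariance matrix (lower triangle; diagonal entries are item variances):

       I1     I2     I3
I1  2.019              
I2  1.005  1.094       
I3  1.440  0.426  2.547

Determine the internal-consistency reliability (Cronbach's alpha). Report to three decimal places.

α = 0.755

ΣVar(i) = 2.019 + 1.094 + 2.547 = 5.660
Σ_{i<j} σ_ij = 2.871
Var(T) = 5.660 + 2 × 2.871 = 11.402
α = (k/(k−1))·(1 − ΣVar(i)/Var(T)) = (3/2)·(1 − 5.660/11.402) = 0.755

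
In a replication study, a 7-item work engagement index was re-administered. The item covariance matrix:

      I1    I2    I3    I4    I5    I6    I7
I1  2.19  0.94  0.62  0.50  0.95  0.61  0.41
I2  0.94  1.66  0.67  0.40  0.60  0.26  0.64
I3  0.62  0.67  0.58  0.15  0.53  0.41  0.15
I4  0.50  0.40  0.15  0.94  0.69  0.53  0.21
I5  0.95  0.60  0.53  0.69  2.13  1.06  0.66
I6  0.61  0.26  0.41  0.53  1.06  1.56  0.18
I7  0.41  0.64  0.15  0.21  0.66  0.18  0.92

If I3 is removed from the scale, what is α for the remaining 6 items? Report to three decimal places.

α = 0.777

Remaining items: I1, I2, I4, I5, I6, I7 (k = 6).
Σσ²ᵢ = 2.19 + 1.66 + 0.94 + 2.13 + 1.56 + 0.92 = 9.40
Var(T) = 9.40 + 2 × 8.64 = 26.68
α (item deleted) = (6/5)·(1 − 9.40/26.68) = 0.777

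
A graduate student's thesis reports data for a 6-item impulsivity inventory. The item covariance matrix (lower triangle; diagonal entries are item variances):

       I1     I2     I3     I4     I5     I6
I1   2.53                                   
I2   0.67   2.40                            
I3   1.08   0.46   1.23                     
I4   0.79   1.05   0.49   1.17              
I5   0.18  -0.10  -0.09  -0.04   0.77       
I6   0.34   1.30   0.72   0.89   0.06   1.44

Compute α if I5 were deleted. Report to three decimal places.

α = 0.800

Remaining items: I1, I2, I3, I4, I6 (k = 5).
sum of item variances = 2.53 + 2.40 + 1.23 + 1.17 + 1.44 = 8.77
σ²_total = 8.77 + 2 × 7.79 = 24.35
α (item deleted) = (5/4)·(1 − 8.77/24.35) = 0.800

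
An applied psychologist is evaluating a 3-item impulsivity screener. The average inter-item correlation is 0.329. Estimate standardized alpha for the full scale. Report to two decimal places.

standardized alpha = 0.60

Standardized α = k·r̄ / (1 + (k−1)·r̄) = 3 × 0.329 / (1 + 2 × 0.329)
  = 0.9870 / 1.6580 = 0.60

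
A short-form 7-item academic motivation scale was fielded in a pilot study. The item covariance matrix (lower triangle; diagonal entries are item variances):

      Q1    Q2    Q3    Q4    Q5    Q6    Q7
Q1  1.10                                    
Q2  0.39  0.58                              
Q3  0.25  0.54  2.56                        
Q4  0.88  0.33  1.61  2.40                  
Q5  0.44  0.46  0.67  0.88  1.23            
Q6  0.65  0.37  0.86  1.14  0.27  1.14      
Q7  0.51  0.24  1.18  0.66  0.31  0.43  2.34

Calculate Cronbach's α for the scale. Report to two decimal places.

sum of item variances = 1.10 + 0.58 + 2.56 + 2.40 + 1.23 + 1.14 + 2.34 = 11.35
Sum of the distinct covariances = 13.07
σ²_T = 11.35 + 2 × 13.07 = 37.49
α = (k/(k−1))·(1 − sum of item variances/σ²_T) = (7/6)·(1 − 11.35/37.49) = 0.81

Cronbach's α = 0.81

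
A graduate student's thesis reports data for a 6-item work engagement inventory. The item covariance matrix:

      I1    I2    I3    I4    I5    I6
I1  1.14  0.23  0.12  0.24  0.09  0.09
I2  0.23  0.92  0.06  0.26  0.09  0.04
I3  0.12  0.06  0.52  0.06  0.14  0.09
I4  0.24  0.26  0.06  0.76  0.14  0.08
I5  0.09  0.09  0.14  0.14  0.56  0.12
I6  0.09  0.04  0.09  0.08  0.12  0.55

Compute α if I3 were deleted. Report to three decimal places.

Remaining items: I1, I2, I4, I5, I6 (k = 5).
sum of item variances = 1.14 + 0.92 + 0.76 + 0.56 + 0.55 = 3.93
σ²_total = 3.93 + 2 × 1.38 = 6.69
α (item deleted) = (5/4)·(1 − 3.93/6.69) = 0.516

α = 0.516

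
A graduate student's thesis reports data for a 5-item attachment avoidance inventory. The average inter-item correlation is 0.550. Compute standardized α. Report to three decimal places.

Standardized α = k·r̄ / (1 + (k−1)·r̄) = 5 × 0.550 / (1 + 4 × 0.550)
  = 2.7500 / 3.2000 = 0.859

α = 0.859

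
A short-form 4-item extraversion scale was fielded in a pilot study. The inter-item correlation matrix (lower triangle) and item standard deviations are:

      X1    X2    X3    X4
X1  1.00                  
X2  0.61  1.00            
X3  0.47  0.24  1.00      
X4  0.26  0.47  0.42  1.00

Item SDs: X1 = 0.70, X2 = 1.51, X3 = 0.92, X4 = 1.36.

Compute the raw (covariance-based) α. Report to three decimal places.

Σσ²ᵢ = 0.70² + 1.51² + 0.92² + 1.36² = 5.4661
Covariances σ_ij = r_ij · s_i · s_j:
  σ(X1,X2) = 0.61 × 0.70 × 1.51 = 0.6448
  σ(X1,X3) = 0.47 × 0.70 × 0.92 = 0.3027
  σ(X1,X4) = 0.26 × 0.70 × 1.36 = 0.2475
  σ(X2,X3) = 0.24 × 1.51 × 0.92 = 0.3334
  σ(X2,X4) = 0.47 × 1.51 × 1.36 = 0.9652
  σ(X3,X4) = 0.42 × 0.92 × 1.36 = 0.5255
σ²_T = Σσ²ᵢ + 2·Σσ_ij = 5.4661 + 2 × 3.0191 = 11.5043
α = (4/3)·(1 − 5.4661/11.5043) = 0.700

α = 0.700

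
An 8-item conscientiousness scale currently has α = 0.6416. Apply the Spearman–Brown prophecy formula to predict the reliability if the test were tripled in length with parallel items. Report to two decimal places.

Length factor m = 3
α' = m·α / (1 + (m−1)·α)
   = 3 × 0.6416 / (1 + (3 − 1) × 0.6416)
   = 1.9248 / 2.2832 = 0.84

predicted reliability = 0.84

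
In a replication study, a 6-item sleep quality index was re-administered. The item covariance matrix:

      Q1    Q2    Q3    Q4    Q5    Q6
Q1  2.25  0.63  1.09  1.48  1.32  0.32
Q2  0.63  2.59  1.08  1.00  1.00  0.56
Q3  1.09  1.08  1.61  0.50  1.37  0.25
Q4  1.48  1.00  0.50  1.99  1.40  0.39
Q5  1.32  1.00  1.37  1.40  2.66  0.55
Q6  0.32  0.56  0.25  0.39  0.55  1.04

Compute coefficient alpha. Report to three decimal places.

coefficient alpha = 0.817

Σσᵢ² = 2.25 + 2.59 + 1.61 + 1.99 + 2.66 + 1.04 = 12.14
Sum of off-diagonal covariances = 12.94
σ²_total = 12.14 + 2 × 12.94 = 38.02
α = (k/(k−1))·(1 − Σσᵢ²/σ²_total) = (6/5)·(1 − 12.14/38.02) = 0.817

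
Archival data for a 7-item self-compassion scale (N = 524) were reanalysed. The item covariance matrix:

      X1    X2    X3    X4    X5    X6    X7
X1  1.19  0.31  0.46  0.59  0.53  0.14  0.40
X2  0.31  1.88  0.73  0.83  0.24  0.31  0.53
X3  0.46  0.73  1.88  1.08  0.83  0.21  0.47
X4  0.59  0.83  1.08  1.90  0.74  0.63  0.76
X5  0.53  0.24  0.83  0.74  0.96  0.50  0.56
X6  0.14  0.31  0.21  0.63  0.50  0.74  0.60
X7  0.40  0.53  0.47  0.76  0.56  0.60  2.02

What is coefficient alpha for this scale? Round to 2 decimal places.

α = 0.80

ΣVar(i) = 1.19 + 1.88 + 1.88 + 1.90 + 0.96 + 0.74 + 2.02 = 10.57
Σ_{i<j} σ_ij = 11.45
Var(T) = 10.57 + 2 × 11.45 = 33.47
α = (k/(k−1))·(1 − ΣVar(i)/Var(T)) = (7/6)·(1 − 10.57/33.47) = 0.80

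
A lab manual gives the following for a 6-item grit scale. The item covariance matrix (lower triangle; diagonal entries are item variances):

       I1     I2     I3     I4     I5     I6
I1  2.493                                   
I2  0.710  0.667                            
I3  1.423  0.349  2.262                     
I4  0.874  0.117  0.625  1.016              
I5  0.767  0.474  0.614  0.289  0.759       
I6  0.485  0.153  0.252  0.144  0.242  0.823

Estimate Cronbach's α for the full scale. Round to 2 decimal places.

α = 0.78

Σσ²ᵢ = 2.493 + 0.667 + 2.262 + 1.016 + 0.759 + 0.823 = 8.020
Sum of the distinct covariances = 7.518
σ²_T = 8.020 + 2 × 7.518 = 23.056
α = (k/(k−1))·(1 − Σσ²ᵢ/σ²_T) = (6/5)·(1 − 8.020/23.056) = 0.78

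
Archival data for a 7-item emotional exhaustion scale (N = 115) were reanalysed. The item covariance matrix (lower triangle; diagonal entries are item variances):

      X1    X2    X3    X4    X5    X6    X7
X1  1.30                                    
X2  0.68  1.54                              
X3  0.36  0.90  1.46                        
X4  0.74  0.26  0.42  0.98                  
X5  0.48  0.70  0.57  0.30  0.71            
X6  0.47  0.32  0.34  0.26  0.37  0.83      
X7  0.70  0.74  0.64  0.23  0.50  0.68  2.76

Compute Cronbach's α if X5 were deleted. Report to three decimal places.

Cronbach's α = 0.763

Remaining items: X1, X2, X3, X4, X6, X7 (k = 6).
ΣVar(i) = 1.30 + 1.54 + 1.46 + 0.98 + 0.83 + 2.76 = 8.87
Var(T) = 8.87 + 2 × 7.74 = 24.35
α (item deleted) = (6/5)·(1 − 8.87/24.35) = 0.763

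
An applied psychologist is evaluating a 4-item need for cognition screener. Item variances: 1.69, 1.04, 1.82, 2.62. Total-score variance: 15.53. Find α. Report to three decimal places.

α = 0.718

sum of item variances = 1.69 + 1.04 + 1.82 + 2.62 = 7.17
α = (k/(k−1))·(1 − sum of item variances/σ²_total) = (4/3)·(1 − 7.17/15.53) = 0.718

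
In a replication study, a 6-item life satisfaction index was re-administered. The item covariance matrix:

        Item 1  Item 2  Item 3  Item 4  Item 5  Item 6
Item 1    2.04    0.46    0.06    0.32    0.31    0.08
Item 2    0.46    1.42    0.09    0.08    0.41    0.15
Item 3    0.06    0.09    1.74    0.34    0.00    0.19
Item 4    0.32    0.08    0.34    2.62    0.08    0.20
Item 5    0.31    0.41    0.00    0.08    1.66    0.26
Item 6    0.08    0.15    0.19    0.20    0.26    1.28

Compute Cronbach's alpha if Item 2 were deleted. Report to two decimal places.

α = 0.35

Remaining items: Item 1, Item 3, Item 4, Item 5, Item 6 (k = 5).
ΣVar(i) = 2.04 + 1.74 + 2.62 + 1.66 + 1.28 = 9.34
Var(T) = 9.34 + 2 × 1.84 = 13.02
α (item deleted) = (5/4)·(1 − 9.34/13.02) = 0.35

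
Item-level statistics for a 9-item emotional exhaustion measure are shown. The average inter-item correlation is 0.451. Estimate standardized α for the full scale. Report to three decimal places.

Standardized α = k·r̄ / (1 + (k−1)·r̄) = 9 × 0.451 / (1 + 8 × 0.451)
  = 4.0590 / 4.6080 = 0.881

α = 0.881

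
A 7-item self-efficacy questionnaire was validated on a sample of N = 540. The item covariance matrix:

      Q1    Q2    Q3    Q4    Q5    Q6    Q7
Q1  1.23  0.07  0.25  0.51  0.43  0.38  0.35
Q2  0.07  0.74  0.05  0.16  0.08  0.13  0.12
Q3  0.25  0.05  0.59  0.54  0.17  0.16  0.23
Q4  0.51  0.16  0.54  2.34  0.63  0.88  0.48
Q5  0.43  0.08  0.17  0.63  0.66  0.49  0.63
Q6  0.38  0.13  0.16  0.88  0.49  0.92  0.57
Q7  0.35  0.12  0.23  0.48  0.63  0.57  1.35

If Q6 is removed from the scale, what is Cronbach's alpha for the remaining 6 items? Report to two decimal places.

Remaining items: Q1, Q2, Q3, Q4, Q5, Q7 (k = 6).
Σσ²ᵢ = 1.23 + 0.74 + 0.59 + 2.34 + 0.66 + 1.35 = 6.91
Var(T) = 6.91 + 2 × 4.70 = 16.31
α (item deleted) = (6/5)·(1 − 6.91/16.31) = 0.69

Cronbach's alpha = 0.69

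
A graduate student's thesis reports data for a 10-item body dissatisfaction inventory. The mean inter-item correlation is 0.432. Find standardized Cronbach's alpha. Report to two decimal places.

standardized Cronbach's alpha = 0.88

Standardized α = k·r̄ / (1 + (k−1)·r̄) = 10 × 0.432 / (1 + 9 × 0.432)
  = 4.3200 / 4.8880 = 0.88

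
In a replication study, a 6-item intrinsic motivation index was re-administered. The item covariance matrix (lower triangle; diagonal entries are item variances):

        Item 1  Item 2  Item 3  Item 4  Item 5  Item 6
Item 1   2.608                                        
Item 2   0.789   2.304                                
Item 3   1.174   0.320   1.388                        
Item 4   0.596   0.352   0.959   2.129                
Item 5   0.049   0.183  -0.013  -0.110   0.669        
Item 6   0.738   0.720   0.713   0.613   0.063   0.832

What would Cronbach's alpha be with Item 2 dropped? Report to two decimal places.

α = 0.70

Remaining items: Item 1, Item 3, Item 4, Item 5, Item 6 (k = 5).
Σσᵢ² = 2.608 + 1.388 + 2.129 + 0.669 + 0.832 = 7.626
σ²_total = 7.626 + 2 × 4.782 = 17.190
α (item deleted) = (5/4)·(1 − 7.626/17.190) = 0.70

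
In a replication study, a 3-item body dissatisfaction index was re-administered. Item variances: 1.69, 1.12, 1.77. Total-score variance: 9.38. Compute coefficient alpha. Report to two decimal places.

Σσᵢ² = 1.69 + 1.12 + 1.77 = 4.58
α = (k/(k−1))·(1 − Σσᵢ²/Var(T)) = (3/2)·(1 − 4.58/9.38) = 0.77

coefficient alpha = 0.77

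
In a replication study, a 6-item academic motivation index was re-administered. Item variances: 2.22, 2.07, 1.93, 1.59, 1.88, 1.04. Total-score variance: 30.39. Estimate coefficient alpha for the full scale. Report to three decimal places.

sum of item variances = 2.22 + 2.07 + 1.93 + 1.59 + 1.88 + 1.04 = 10.73
α = (k/(k−1))·(1 − sum of item variances/total variance) = (6/5)·(1 − 10.73/30.39) = 0.776

coefficient alpha = 0.776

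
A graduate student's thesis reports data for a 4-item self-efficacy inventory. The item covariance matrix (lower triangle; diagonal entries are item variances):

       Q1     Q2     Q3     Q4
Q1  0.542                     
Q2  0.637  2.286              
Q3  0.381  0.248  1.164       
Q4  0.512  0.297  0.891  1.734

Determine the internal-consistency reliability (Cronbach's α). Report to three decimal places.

Σσ²ᵢ = 0.542 + 2.286 + 1.164 + 1.734 = 5.726
Sum of off-diagonal covariances = 2.966
total variance = 5.726 + 2 × 2.966 = 11.658
α = (k/(k−1))·(1 − Σσ²ᵢ/total variance) = (4/3)·(1 − 5.726/11.658) = 0.678

α = 0.678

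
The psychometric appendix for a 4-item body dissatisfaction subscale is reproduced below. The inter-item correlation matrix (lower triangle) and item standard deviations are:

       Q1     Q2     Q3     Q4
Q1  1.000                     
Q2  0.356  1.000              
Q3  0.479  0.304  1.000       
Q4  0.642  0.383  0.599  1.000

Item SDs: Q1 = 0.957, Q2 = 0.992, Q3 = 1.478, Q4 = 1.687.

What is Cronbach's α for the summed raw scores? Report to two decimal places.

Σσ²ᵢ = 0.957² + 0.992² + 1.478² + 1.687² = 6.9304
Covariances σ_ij = r_ij · s_i · s_j:
  σ(Q1,Q2) = 0.356 × 0.957 × 0.992 = 0.3380
  σ(Q1,Q3) = 0.479 × 0.957 × 1.478 = 0.6775
  σ(Q1,Q4) = 0.642 × 0.957 × 1.687 = 1.0365
  σ(Q2,Q3) = 0.304 × 0.992 × 1.478 = 0.4457
  σ(Q2,Q4) = 0.383 × 0.992 × 1.687 = 0.6410
  σ(Q3,Q4) = 0.599 × 1.478 × 1.687 = 1.4935
σ²_T = Σσ²ᵢ + 2·Σσ_ij = 6.9304 + 2 × 4.6322 = 16.1948
α = (4/3)·(1 − 6.9304/16.1948) = 0.76

Cronbach's α = 0.76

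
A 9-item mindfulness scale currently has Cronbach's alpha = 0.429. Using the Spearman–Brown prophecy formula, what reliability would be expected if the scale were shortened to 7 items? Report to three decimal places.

predicted reliability = 0.369

Length factor m = 7/9 = 0.7778
α' = m·α / (1 − (1−m)·α)
   = 7/9 × 0.429 / (1 − (1 − 7/9) × 0.429)
   = 0.3337 / 0.9047 = 0.369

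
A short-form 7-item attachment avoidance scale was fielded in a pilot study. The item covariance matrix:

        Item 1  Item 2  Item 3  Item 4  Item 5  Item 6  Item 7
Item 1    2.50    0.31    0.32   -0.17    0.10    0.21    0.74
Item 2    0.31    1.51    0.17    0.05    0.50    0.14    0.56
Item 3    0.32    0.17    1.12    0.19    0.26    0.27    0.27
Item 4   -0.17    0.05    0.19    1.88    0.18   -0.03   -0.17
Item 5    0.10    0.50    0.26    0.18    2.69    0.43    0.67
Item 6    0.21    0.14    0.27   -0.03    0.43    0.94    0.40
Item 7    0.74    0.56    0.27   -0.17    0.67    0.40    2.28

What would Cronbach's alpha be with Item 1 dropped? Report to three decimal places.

Cronbach's alpha = 0.513

Remaining items: Item 2, Item 3, Item 4, Item 5, Item 6, Item 7 (k = 6).
ΣVar(i) = 1.51 + 1.12 + 1.88 + 2.69 + 0.94 + 2.28 = 10.42
Var(T) = 10.42 + 2 × 3.89 = 18.20
α (item deleted) = (6/5)·(1 − 10.42/18.20) = 0.513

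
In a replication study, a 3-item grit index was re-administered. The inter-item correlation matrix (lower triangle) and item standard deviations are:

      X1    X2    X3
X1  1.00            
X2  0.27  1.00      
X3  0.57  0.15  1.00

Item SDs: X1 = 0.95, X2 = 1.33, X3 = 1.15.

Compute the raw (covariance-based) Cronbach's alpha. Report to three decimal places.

Σσ²ᵢ = 0.95² + 1.33² + 1.15² = 3.9939
Covariances σ_ij = r_ij · s_i · s_j:
  σ(X1,X2) = 0.27 × 0.95 × 1.33 = 0.3411
  σ(X1,X3) = 0.57 × 0.95 × 1.15 = 0.6227
  σ(X2,X3) = 0.15 × 1.33 × 1.15 = 0.2294
σ²_T = Σσ²ᵢ + 2·Σσ_ij = 3.9939 + 2 × 1.1932 = 6.3803
α = (3/2)·(1 − 3.9939/6.3803) = 0.561

Cronbach's alpha = 0.561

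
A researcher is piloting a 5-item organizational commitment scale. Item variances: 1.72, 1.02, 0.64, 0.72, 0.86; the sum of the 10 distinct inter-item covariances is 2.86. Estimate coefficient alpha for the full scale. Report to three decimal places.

α = 0.669

Σσ²ᵢ = 1.72 + 1.02 + 0.64 + 0.72 + 0.86 = 4.96
Sum of distinct covariances = 2.86
total variance = Σσ²ᵢ + 2·Σcov = 4.96 + 2 × 2.86 = 10.68
α = (5/4)·(1 − 4.96/10.68) = 0.669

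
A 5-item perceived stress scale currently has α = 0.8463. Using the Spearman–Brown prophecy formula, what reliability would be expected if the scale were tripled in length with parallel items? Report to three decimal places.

predicted reliability = 0.943

Length factor m = 3
α' = m·α / (1 + (m−1)·α)
   = 3 × 0.8463 / (1 + (3 − 1) × 0.8463)
   = 2.5389 / 2.6926 = 0.943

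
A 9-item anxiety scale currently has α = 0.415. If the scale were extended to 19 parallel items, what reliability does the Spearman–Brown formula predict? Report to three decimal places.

predicted reliability = 0.600

Length factor m = 19/9 = 2.1111
α' = m·α / (1 + (m−1)·α)
   = 19/9 × 0.415 / (1 + (19/9 − 1) × 0.415)
   = 0.8761 / 1.4611 = 0.600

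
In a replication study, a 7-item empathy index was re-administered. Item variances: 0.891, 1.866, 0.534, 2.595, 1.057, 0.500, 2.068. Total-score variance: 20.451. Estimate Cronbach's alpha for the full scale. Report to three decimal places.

Σσ²ᵢ = 0.891 + 1.866 + 0.534 + 2.595 + 1.057 + 0.500 + 2.068 = 9.511
α = (k/(k−1))·(1 − Σσ²ᵢ/σ²_total) = (7/6)·(1 − 9.511/20.451) = 0.624

α = 0.624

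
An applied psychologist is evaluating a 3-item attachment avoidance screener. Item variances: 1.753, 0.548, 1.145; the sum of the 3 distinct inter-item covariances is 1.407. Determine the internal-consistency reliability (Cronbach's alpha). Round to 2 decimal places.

α = 0.67

Σσ²ᵢ = 1.753 + 0.548 + 1.145 = 3.446
Sum of distinct covariances = 1.407
Var(T) = Σσ²ᵢ + 2·Σcov = 3.446 + 2 × 1.407 = 6.260
α = (3/2)·(1 − 3.446/6.260) = 0.67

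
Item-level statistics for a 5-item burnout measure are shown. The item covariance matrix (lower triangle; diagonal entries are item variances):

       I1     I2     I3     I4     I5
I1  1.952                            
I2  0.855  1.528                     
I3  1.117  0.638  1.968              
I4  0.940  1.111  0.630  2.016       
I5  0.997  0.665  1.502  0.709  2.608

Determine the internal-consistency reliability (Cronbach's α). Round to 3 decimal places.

Cronbach's α = 0.807

sum of item variances = 1.952 + 1.528 + 1.968 + 2.016 + 2.608 = 10.072
Sum of off-diagonal covariances = 9.164
total variance = 10.072 + 2 × 9.164 = 28.400
α = (k/(k−1))·(1 − sum of item variances/total variance) = (5/4)·(1 − 10.072/28.400) = 0.807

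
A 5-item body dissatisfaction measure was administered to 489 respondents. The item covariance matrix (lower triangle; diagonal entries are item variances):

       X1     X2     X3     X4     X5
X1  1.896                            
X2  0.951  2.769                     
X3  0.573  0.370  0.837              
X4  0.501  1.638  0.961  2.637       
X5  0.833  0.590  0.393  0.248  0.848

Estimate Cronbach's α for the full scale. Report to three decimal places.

Cronbach's α = 0.764

sum of item variances = 1.896 + 2.769 + 0.837 + 2.637 + 0.848 = 8.987
Sum of the distinct covariances = 7.058
Var(T) = 8.987 + 2 × 7.058 = 23.103
α = (k/(k−1))·(1 − sum of item variances/Var(T)) = (5/4)·(1 − 8.987/23.103) = 0.764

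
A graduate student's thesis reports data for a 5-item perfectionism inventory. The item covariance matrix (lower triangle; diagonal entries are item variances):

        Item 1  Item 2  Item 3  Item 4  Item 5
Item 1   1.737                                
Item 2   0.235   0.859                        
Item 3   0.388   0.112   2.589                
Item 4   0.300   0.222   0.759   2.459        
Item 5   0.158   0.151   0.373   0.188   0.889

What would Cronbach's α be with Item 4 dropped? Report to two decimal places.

α = 0.42

Remaining items: Item 1, Item 2, Item 3, Item 5 (k = 4).
ΣVar(i) = 1.737 + 0.859 + 2.589 + 0.889 = 6.074
total variance = 6.074 + 2 × 1.417 = 8.908
α (item deleted) = (4/3)·(1 − 6.074/8.908) = 0.42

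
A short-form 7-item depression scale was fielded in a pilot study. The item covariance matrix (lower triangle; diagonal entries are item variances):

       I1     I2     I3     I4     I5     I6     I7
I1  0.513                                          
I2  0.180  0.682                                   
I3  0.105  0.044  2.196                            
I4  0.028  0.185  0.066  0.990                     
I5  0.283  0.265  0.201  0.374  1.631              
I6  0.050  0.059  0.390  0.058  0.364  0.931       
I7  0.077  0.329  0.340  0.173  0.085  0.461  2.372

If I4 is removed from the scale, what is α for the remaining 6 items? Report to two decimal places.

α = 0.52

Remaining items: I1, I2, I3, I5, I6, I7 (k = 6).
Σσ²ᵢ = 0.513 + 0.682 + 2.196 + 1.631 + 0.931 + 2.372 = 8.325
Var(T) = 8.325 + 2 × 3.233 = 14.791
α (item deleted) = (6/5)·(1 − 8.325/14.791) = 0.52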